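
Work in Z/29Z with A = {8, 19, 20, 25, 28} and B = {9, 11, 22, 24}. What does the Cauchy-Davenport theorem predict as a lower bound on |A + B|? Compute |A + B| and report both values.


Cauchy-Davenport: |A + B| ≥ min(p, |A| + |B| - 1) for A, B nonempty in Z/pZ.
|A| = 5, |B| = 4, p = 29.
CD lower bound = min(29, 5 + 4 - 1) = min(29, 8) = 8.
Compute A + B mod 29 directly:
a = 8: 8+9=17, 8+11=19, 8+22=1, 8+24=3
a = 19: 19+9=28, 19+11=1, 19+22=12, 19+24=14
a = 20: 20+9=0, 20+11=2, 20+22=13, 20+24=15
a = 25: 25+9=5, 25+11=7, 25+22=18, 25+24=20
a = 28: 28+9=8, 28+11=10, 28+22=21, 28+24=23
A + B = {0, 1, 2, 3, 5, 7, 8, 10, 12, 13, 14, 15, 17, 18, 19, 20, 21, 23, 28}, so |A + B| = 19.
Verify: 19 ≥ 8? Yes ✓.

CD lower bound = 8, actual |A + B| = 19.


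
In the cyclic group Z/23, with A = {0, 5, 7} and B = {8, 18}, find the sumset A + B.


Work in Z/23Z: reduce every sum a + b modulo 23.
Enumerate all 6 pairs:
a = 0: 0+8=8, 0+18=18
a = 5: 5+8=13, 5+18=0
a = 7: 7+8=15, 7+18=2
Distinct residues collected: {0, 2, 8, 13, 15, 18}
|A + B| = 6 (out of 23 total residues).

A + B = {0, 2, 8, 13, 15, 18}


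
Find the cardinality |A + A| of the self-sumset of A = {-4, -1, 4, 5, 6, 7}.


A + A = {a + a' : a, a' ∈ A}; |A| = 6.
General bounds: 2|A| - 1 ≤ |A + A| ≤ |A|(|A|+1)/2, i.e. 11 ≤ |A + A| ≤ 21.
Lower bound 2|A|-1 is attained iff A is an arithmetic progression.
Enumerate sums a + a' for a ≤ a' (symmetric, so this suffices):
a = -4: -4+-4=-8, -4+-1=-5, -4+4=0, -4+5=1, -4+6=2, -4+7=3
a = -1: -1+-1=-2, -1+4=3, -1+5=4, -1+6=5, -1+7=6
a = 4: 4+4=8, 4+5=9, 4+6=10, 4+7=11
a = 5: 5+5=10, 5+6=11, 5+7=12
a = 6: 6+6=12, 6+7=13
a = 7: 7+7=14
Distinct sums: {-8, -5, -2, 0, 1, 2, 3, 4, 5, 6, 8, 9, 10, 11, 12, 13, 14}
|A + A| = 17

|A + A| = 17


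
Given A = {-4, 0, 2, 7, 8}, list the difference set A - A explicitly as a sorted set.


A - A = {a - a' : a, a' ∈ A}.
Compute a - a' for each ordered pair (a, a'):
a = -4: -4--4=0, -4-0=-4, -4-2=-6, -4-7=-11, -4-8=-12
a = 0: 0--4=4, 0-0=0, 0-2=-2, 0-7=-7, 0-8=-8
a = 2: 2--4=6, 2-0=2, 2-2=0, 2-7=-5, 2-8=-6
a = 7: 7--4=11, 7-0=7, 7-2=5, 7-7=0, 7-8=-1
a = 8: 8--4=12, 8-0=8, 8-2=6, 8-7=1, 8-8=0
Collecting distinct values (and noting 0 appears from a-a):
A - A = {-12, -11, -8, -7, -6, -5, -4, -2, -1, 0, 1, 2, 4, 5, 6, 7, 8, 11, 12}
|A - A| = 19

A - A = {-12, -11, -8, -7, -6, -5, -4, -2, -1, 0, 1, 2, 4, 5, 6, 7, 8, 11, 12}


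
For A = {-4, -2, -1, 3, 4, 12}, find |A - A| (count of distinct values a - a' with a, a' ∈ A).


A - A = {a - a' : a, a' ∈ A}; |A| = 6.
Bounds: 2|A|-1 ≤ |A - A| ≤ |A|² - |A| + 1, i.e. 11 ≤ |A - A| ≤ 31.
Note: 0 ∈ A - A always (from a - a). The set is symmetric: if d ∈ A - A then -d ∈ A - A.
Enumerate nonzero differences d = a - a' with a > a' (then include -d):
Positive differences: {1, 2, 3, 4, 5, 6, 7, 8, 9, 13, 14, 16}
Full difference set: {0} ∪ (positive diffs) ∪ (negative diffs).
|A - A| = 1 + 2·12 = 25 (matches direct enumeration: 25).

|A - A| = 25


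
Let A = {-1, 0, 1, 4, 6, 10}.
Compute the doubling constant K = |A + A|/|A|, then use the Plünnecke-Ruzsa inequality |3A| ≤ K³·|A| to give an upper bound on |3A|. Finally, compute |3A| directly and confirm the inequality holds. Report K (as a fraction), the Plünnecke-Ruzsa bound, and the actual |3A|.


|A| = 6.
Step 1: Compute A + A by enumerating all 36 pairs.
A + A = {-2, -1, 0, 1, 2, 3, 4, 5, 6, 7, 8, 9, 10, 11, 12, 14, 16, 20}, so |A + A| = 18.
Step 2: Doubling constant K = |A + A|/|A| = 18/6 = 18/6 ≈ 3.0000.
Step 3: Plünnecke-Ruzsa gives |3A| ≤ K³·|A| = (3.0000)³ · 6 ≈ 162.0000.
Step 4: Compute 3A = A + A + A directly by enumerating all triples (a,b,c) ∈ A³; |3A| = 29.
Step 5: Check 29 ≤ 162.0000? Yes ✓.

K = 18/6, Plünnecke-Ruzsa bound K³|A| ≈ 162.0000, |3A| = 29, inequality holds.


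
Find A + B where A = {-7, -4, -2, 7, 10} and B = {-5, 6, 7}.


A + B = {a + b : a ∈ A, b ∈ B}.
Enumerate all |A|·|B| = 5·3 = 15 pairs (a, b) and collect distinct sums.
a = -7: -7+-5=-12, -7+6=-1, -7+7=0
a = -4: -4+-5=-9, -4+6=2, -4+7=3
a = -2: -2+-5=-7, -2+6=4, -2+7=5
a = 7: 7+-5=2, 7+6=13, 7+7=14
a = 10: 10+-5=5, 10+6=16, 10+7=17
Collecting distinct sums: A + B = {-12, -9, -7, -1, 0, 2, 3, 4, 5, 13, 14, 16, 17}
|A + B| = 13

A + B = {-12, -9, -7, -1, 0, 2, 3, 4, 5, 13, 14, 16, 17}


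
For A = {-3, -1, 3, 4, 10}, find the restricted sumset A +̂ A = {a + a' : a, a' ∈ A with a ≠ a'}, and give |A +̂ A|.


Restricted sumset: A +̂ A = {a + a' : a ∈ A, a' ∈ A, a ≠ a'}.
Equivalently, take A + A and drop any sum 2a that is achievable ONLY as a + a for a ∈ A (i.e. sums representable only with equal summands).
Enumerate pairs (a, a') with a < a' (symmetric, so each unordered pair gives one sum; this covers all a ≠ a'):
  -3 + -1 = -4
  -3 + 3 = 0
  -3 + 4 = 1
  -3 + 10 = 7
  -1 + 3 = 2
  -1 + 4 = 3
  -1 + 10 = 9
  3 + 4 = 7
  3 + 10 = 13
  4 + 10 = 14
Collected distinct sums: {-4, 0, 1, 2, 3, 7, 9, 13, 14}
|A +̂ A| = 9
(Reference bound: |A +̂ A| ≥ 2|A| - 3 for |A| ≥ 2, with |A| = 5 giving ≥ 7.)

|A +̂ A| = 9


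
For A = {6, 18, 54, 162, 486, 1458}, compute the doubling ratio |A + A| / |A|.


|A| = 6.
Compute A + A by enumerating all 36 pairs.
A + A = {12, 24, 36, 60, 72, 108, 168, 180, 216, 324, 492, 504, 540, 648, 972, 1464, 1476, 1512, 1620, 1944, 2916}, so |A + A| = 21.
K = |A + A| / |A| = 21/6 = 7/2 ≈ 3.5000.
Reference: AP of size 6 gives K = 11/6 ≈ 1.8333; a fully generic set of size 6 gives K ≈ 3.5000.

|A| = 6, |A + A| = 21, K = 21/6 = 7/2.


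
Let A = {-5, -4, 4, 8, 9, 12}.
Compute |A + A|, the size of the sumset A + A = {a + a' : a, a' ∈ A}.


A + A = {a + a' : a, a' ∈ A}; |A| = 6.
General bounds: 2|A| - 1 ≤ |A + A| ≤ |A|(|A|+1)/2, i.e. 11 ≤ |A + A| ≤ 21.
Lower bound 2|A|-1 is attained iff A is an arithmetic progression.
Enumerate sums a + a' for a ≤ a' (symmetric, so this suffices):
a = -5: -5+-5=-10, -5+-4=-9, -5+4=-1, -5+8=3, -5+9=4, -5+12=7
a = -4: -4+-4=-8, -4+4=0, -4+8=4, -4+9=5, -4+12=8
a = 4: 4+4=8, 4+8=12, 4+9=13, 4+12=16
a = 8: 8+8=16, 8+9=17, 8+12=20
a = 9: 9+9=18, 9+12=21
a = 12: 12+12=24
Distinct sums: {-10, -9, -8, -1, 0, 3, 4, 5, 7, 8, 12, 13, 16, 17, 18, 20, 21, 24}
|A + A| = 18

|A + A| = 18


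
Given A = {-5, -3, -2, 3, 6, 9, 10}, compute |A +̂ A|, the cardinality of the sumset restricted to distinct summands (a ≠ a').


Restricted sumset: A +̂ A = {a + a' : a ∈ A, a' ∈ A, a ≠ a'}.
Equivalently, take A + A and drop any sum 2a that is achievable ONLY as a + a for a ∈ A (i.e. sums representable only with equal summands).
Enumerate pairs (a, a') with a < a' (symmetric, so each unordered pair gives one sum; this covers all a ≠ a'):
  -5 + -3 = -8
  -5 + -2 = -7
  -5 + 3 = -2
  -5 + 6 = 1
  -5 + 9 = 4
  -5 + 10 = 5
  -3 + -2 = -5
  -3 + 3 = 0
  -3 + 6 = 3
  -3 + 9 = 6
  -3 + 10 = 7
  -2 + 3 = 1
  -2 + 6 = 4
  -2 + 9 = 7
  -2 + 10 = 8
  3 + 6 = 9
  3 + 9 = 12
  3 + 10 = 13
  6 + 9 = 15
  6 + 10 = 16
  9 + 10 = 19
Collected distinct sums: {-8, -7, -5, -2, 0, 1, 3, 4, 5, 6, 7, 8, 9, 12, 13, 15, 16, 19}
|A +̂ A| = 18
(Reference bound: |A +̂ A| ≥ 2|A| - 3 for |A| ≥ 2, with |A| = 7 giving ≥ 11.)

|A +̂ A| = 18


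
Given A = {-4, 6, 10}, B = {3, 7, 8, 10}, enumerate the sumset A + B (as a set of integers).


A + B = {a + b : a ∈ A, b ∈ B}.
Enumerate all |A|·|B| = 3·4 = 12 pairs (a, b) and collect distinct sums.
a = -4: -4+3=-1, -4+7=3, -4+8=4, -4+10=6
a = 6: 6+3=9, 6+7=13, 6+8=14, 6+10=16
a = 10: 10+3=13, 10+7=17, 10+8=18, 10+10=20
Collecting distinct sums: A + B = {-1, 3, 4, 6, 9, 13, 14, 16, 17, 18, 20}
|A + B| = 11

A + B = {-1, 3, 4, 6, 9, 13, 14, 16, 17, 18, 20}


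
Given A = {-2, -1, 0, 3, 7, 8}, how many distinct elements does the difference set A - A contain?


A - A = {a - a' : a, a' ∈ A}; |A| = 6.
Bounds: 2|A|-1 ≤ |A - A| ≤ |A|² - |A| + 1, i.e. 11 ≤ |A - A| ≤ 31.
Note: 0 ∈ A - A always (from a - a). The set is symmetric: if d ∈ A - A then -d ∈ A - A.
Enumerate nonzero differences d = a - a' with a > a' (then include -d):
Positive differences: {1, 2, 3, 4, 5, 7, 8, 9, 10}
Full difference set: {0} ∪ (positive diffs) ∪ (negative diffs).
|A - A| = 1 + 2·9 = 19 (matches direct enumeration: 19).

|A - A| = 19


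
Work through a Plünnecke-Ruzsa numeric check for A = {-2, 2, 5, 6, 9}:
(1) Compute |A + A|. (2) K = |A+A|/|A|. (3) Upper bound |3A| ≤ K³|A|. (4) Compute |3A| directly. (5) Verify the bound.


|A| = 5.
Step 1: Compute A + A by enumerating all 25 pairs.
A + A = {-4, 0, 3, 4, 7, 8, 10, 11, 12, 14, 15, 18}, so |A + A| = 12.
Step 2: Doubling constant K = |A + A|/|A| = 12/5 = 12/5 ≈ 2.4000.
Step 3: Plünnecke-Ruzsa gives |3A| ≤ K³·|A| = (2.4000)³ · 5 ≈ 69.1200.
Step 4: Compute 3A = A + A + A directly by enumerating all triples (a,b,c) ∈ A³; |3A| = 22.
Step 5: Check 22 ≤ 69.1200? Yes ✓.

K = 12/5, Plünnecke-Ruzsa bound K³|A| ≈ 69.1200, |3A| = 22, inequality holds.


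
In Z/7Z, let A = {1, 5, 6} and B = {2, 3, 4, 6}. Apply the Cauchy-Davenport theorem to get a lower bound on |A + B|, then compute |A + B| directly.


Cauchy-Davenport: |A + B| ≥ min(p, |A| + |B| - 1) for A, B nonempty in Z/pZ.
|A| = 3, |B| = 4, p = 7.
CD lower bound = min(7, 3 + 4 - 1) = min(7, 6) = 6.
Compute A + B mod 7 directly:
a = 1: 1+2=3, 1+3=4, 1+4=5, 1+6=0
a = 5: 5+2=0, 5+3=1, 5+4=2, 5+6=4
a = 6: 6+2=1, 6+3=2, 6+4=3, 6+6=5
A + B = {0, 1, 2, 3, 4, 5}, so |A + B| = 6.
Verify: 6 ≥ 6? Yes ✓.

CD lower bound = 6, actual |A + B| = 6.


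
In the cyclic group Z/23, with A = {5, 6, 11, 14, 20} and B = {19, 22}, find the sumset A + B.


Work in Z/23Z: reduce every sum a + b modulo 23.
Enumerate all 10 pairs:
a = 5: 5+19=1, 5+22=4
a = 6: 6+19=2, 6+22=5
a = 11: 11+19=7, 11+22=10
a = 14: 14+19=10, 14+22=13
a = 20: 20+19=16, 20+22=19
Distinct residues collected: {1, 2, 4, 5, 7, 10, 13, 16, 19}
|A + B| = 9 (out of 23 total residues).

A + B = {1, 2, 4, 5, 7, 10, 13, 16, 19}


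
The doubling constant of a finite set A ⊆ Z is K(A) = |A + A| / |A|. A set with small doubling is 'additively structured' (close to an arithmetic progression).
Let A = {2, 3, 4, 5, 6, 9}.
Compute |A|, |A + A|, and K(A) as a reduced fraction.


|A| = 6.
Compute A + A by enumerating all 36 pairs.
A + A = {4, 5, 6, 7, 8, 9, 10, 11, 12, 13, 14, 15, 18}, so |A + A| = 13.
K = |A + A| / |A| = 13/6 (already in lowest terms) ≈ 2.1667.
Reference: AP of size 6 gives K = 11/6 ≈ 1.8333; a fully generic set of size 6 gives K ≈ 3.5000.

|A| = 6, |A + A| = 13, K = 13/6.


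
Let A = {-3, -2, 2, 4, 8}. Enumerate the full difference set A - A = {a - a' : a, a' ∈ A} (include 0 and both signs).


A - A = {a - a' : a, a' ∈ A}.
Compute a - a' for each ordered pair (a, a'):
a = -3: -3--3=0, -3--2=-1, -3-2=-5, -3-4=-7, -3-8=-11
a = -2: -2--3=1, -2--2=0, -2-2=-4, -2-4=-6, -2-8=-10
a = 2: 2--3=5, 2--2=4, 2-2=0, 2-4=-2, 2-8=-6
a = 4: 4--3=7, 4--2=6, 4-2=2, 4-4=0, 4-8=-4
a = 8: 8--3=11, 8--2=10, 8-2=6, 8-4=4, 8-8=0
Collecting distinct values (and noting 0 appears from a-a):
A - A = {-11, -10, -7, -6, -5, -4, -2, -1, 0, 1, 2, 4, 5, 6, 7, 10, 11}
|A - A| = 17

A - A = {-11, -10, -7, -6, -5, -4, -2, -1, 0, 1, 2, 4, 5, 6, 7, 10, 11}


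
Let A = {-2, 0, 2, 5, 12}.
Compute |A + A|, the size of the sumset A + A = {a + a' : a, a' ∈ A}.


A + A = {a + a' : a, a' ∈ A}; |A| = 5.
General bounds: 2|A| - 1 ≤ |A + A| ≤ |A|(|A|+1)/2, i.e. 9 ≤ |A + A| ≤ 15.
Lower bound 2|A|-1 is attained iff A is an arithmetic progression.
Enumerate sums a + a' for a ≤ a' (symmetric, so this suffices):
a = -2: -2+-2=-4, -2+0=-2, -2+2=0, -2+5=3, -2+12=10
a = 0: 0+0=0, 0+2=2, 0+5=5, 0+12=12
a = 2: 2+2=4, 2+5=7, 2+12=14
a = 5: 5+5=10, 5+12=17
a = 12: 12+12=24
Distinct sums: {-4, -2, 0, 2, 3, 4, 5, 7, 10, 12, 14, 17, 24}
|A + A| = 13

|A + A| = 13


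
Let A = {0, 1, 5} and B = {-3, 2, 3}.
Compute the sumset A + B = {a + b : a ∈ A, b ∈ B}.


A + B = {a + b : a ∈ A, b ∈ B}.
Enumerate all |A|·|B| = 3·3 = 9 pairs (a, b) and collect distinct sums.
a = 0: 0+-3=-3, 0+2=2, 0+3=3
a = 1: 1+-3=-2, 1+2=3, 1+3=4
a = 5: 5+-3=2, 5+2=7, 5+3=8
Collecting distinct sums: A + B = {-3, -2, 2, 3, 4, 7, 8}
|A + B| = 7

A + B = {-3, -2, 2, 3, 4, 7, 8}


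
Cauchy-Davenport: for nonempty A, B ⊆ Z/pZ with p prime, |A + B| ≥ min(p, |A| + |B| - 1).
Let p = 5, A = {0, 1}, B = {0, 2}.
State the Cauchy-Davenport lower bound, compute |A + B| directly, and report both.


Cauchy-Davenport: |A + B| ≥ min(p, |A| + |B| - 1) for A, B nonempty in Z/pZ.
|A| = 2, |B| = 2, p = 5.
CD lower bound = min(5, 2 + 2 - 1) = min(5, 3) = 3.
Compute A + B mod 5 directly:
a = 0: 0+0=0, 0+2=2
a = 1: 1+0=1, 1+2=3
A + B = {0, 1, 2, 3}, so |A + B| = 4.
Verify: 4 ≥ 3? Yes ✓.

CD lower bound = 3, actual |A + B| = 4.


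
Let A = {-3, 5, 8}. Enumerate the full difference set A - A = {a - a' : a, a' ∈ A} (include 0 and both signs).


A - A = {a - a' : a, a' ∈ A}.
Compute a - a' for each ordered pair (a, a'):
a = -3: -3--3=0, -3-5=-8, -3-8=-11
a = 5: 5--3=8, 5-5=0, 5-8=-3
a = 8: 8--3=11, 8-5=3, 8-8=0
Collecting distinct values (and noting 0 appears from a-a):
A - A = {-11, -8, -3, 0, 3, 8, 11}
|A - A| = 7

A - A = {-11, -8, -3, 0, 3, 8, 11}


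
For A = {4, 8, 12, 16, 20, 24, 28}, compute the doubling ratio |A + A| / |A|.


|A| = 7.
Compute A + A by enumerating all 49 pairs.
A + A = {8, 12, 16, 20, 24, 28, 32, 36, 40, 44, 48, 52, 56}, so |A + A| = 13.
K = |A + A| / |A| = 13/7 (already in lowest terms) ≈ 1.8571.
Reference: AP of size 7 gives K = 13/7 ≈ 1.8571; a fully generic set of size 7 gives K ≈ 4.0000.

|A| = 7, |A + A| = 13, K = 13/7.


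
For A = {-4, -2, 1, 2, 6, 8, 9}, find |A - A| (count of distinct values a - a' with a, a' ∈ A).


A - A = {a - a' : a, a' ∈ A}; |A| = 7.
Bounds: 2|A|-1 ≤ |A - A| ≤ |A|² - |A| + 1, i.e. 13 ≤ |A - A| ≤ 43.
Note: 0 ∈ A - A always (from a - a). The set is symmetric: if d ∈ A - A then -d ∈ A - A.
Enumerate nonzero differences d = a - a' with a > a' (then include -d):
Positive differences: {1, 2, 3, 4, 5, 6, 7, 8, 10, 11, 12, 13}
Full difference set: {0} ∪ (positive diffs) ∪ (negative diffs).
|A - A| = 1 + 2·12 = 25 (matches direct enumeration: 25).

|A - A| = 25


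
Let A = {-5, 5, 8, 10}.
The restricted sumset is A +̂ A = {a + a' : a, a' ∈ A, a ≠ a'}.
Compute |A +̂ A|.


Restricted sumset: A +̂ A = {a + a' : a ∈ A, a' ∈ A, a ≠ a'}.
Equivalently, take A + A and drop any sum 2a that is achievable ONLY as a + a for a ∈ A (i.e. sums representable only with equal summands).
Enumerate pairs (a, a') with a < a' (symmetric, so each unordered pair gives one sum; this covers all a ≠ a'):
  -5 + 5 = 0
  -5 + 8 = 3
  -5 + 10 = 5
  5 + 8 = 13
  5 + 10 = 15
  8 + 10 = 18
Collected distinct sums: {0, 3, 5, 13, 15, 18}
|A +̂ A| = 6
(Reference bound: |A +̂ A| ≥ 2|A| - 3 for |A| ≥ 2, with |A| = 4 giving ≥ 5.)

|A +̂ A| = 6


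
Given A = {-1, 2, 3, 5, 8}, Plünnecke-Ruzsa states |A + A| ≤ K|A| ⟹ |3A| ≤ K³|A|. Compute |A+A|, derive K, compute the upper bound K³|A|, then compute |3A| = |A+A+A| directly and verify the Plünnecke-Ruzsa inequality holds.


|A| = 5.
Step 1: Compute A + A by enumerating all 25 pairs.
A + A = {-2, 1, 2, 4, 5, 6, 7, 8, 10, 11, 13, 16}, so |A + A| = 12.
Step 2: Doubling constant K = |A + A|/|A| = 12/5 = 12/5 ≈ 2.4000.
Step 3: Plünnecke-Ruzsa gives |3A| ≤ K³·|A| = (2.4000)³ · 5 ≈ 69.1200.
Step 4: Compute 3A = A + A + A directly by enumerating all triples (a,b,c) ∈ A³; |3A| = 21.
Step 5: Check 21 ≤ 69.1200? Yes ✓.

K = 12/5, Plünnecke-Ruzsa bound K³|A| ≈ 69.1200, |3A| = 21, inequality holds.


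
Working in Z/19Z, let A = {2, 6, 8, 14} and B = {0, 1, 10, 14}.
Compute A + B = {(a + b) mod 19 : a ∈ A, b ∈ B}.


Work in Z/19Z: reduce every sum a + b modulo 19.
Enumerate all 16 pairs:
a = 2: 2+0=2, 2+1=3, 2+10=12, 2+14=16
a = 6: 6+0=6, 6+1=7, 6+10=16, 6+14=1
a = 8: 8+0=8, 8+1=9, 8+10=18, 8+14=3
a = 14: 14+0=14, 14+1=15, 14+10=5, 14+14=9
Distinct residues collected: {1, 2, 3, 5, 6, 7, 8, 9, 12, 14, 15, 16, 18}
|A + B| = 13 (out of 19 total residues).

A + B = {1, 2, 3, 5, 6, 7, 8, 9, 12, 14, 15, 16, 18}


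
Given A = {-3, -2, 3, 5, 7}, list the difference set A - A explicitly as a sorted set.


A - A = {a - a' : a, a' ∈ A}.
Compute a - a' for each ordered pair (a, a'):
a = -3: -3--3=0, -3--2=-1, -3-3=-6, -3-5=-8, -3-7=-10
a = -2: -2--3=1, -2--2=0, -2-3=-5, -2-5=-7, -2-7=-9
a = 3: 3--3=6, 3--2=5, 3-3=0, 3-5=-2, 3-7=-4
a = 5: 5--3=8, 5--2=7, 5-3=2, 5-5=0, 5-7=-2
a = 7: 7--3=10, 7--2=9, 7-3=4, 7-5=2, 7-7=0
Collecting distinct values (and noting 0 appears from a-a):
A - A = {-10, -9, -8, -7, -6, -5, -4, -2, -1, 0, 1, 2, 4, 5, 6, 7, 8, 9, 10}
|A - A| = 19

A - A = {-10, -9, -8, -7, -6, -5, -4, -2, -1, 0, 1, 2, 4, 5, 6, 7, 8, 9, 10}


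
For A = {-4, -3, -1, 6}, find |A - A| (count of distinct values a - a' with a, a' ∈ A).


A - A = {a - a' : a, a' ∈ A}; |A| = 4.
Bounds: 2|A|-1 ≤ |A - A| ≤ |A|² - |A| + 1, i.e. 7 ≤ |A - A| ≤ 13.
Note: 0 ∈ A - A always (from a - a). The set is symmetric: if d ∈ A - A then -d ∈ A - A.
Enumerate nonzero differences d = a - a' with a > a' (then include -d):
Positive differences: {1, 2, 3, 7, 9, 10}
Full difference set: {0} ∪ (positive diffs) ∪ (negative diffs).
|A - A| = 1 + 2·6 = 13 (matches direct enumeration: 13).

|A - A| = 13


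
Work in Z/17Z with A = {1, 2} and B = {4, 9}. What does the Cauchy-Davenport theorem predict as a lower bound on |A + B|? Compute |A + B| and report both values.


Cauchy-Davenport: |A + B| ≥ min(p, |A| + |B| - 1) for A, B nonempty in Z/pZ.
|A| = 2, |B| = 2, p = 17.
CD lower bound = min(17, 2 + 2 - 1) = min(17, 3) = 3.
Compute A + B mod 17 directly:
a = 1: 1+4=5, 1+9=10
a = 2: 2+4=6, 2+9=11
A + B = {5, 6, 10, 11}, so |A + B| = 4.
Verify: 4 ≥ 3? Yes ✓.

CD lower bound = 3, actual |A + B| = 4.


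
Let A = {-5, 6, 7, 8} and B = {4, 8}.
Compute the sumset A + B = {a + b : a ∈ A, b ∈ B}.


A + B = {a + b : a ∈ A, b ∈ B}.
Enumerate all |A|·|B| = 4·2 = 8 pairs (a, b) and collect distinct sums.
a = -5: -5+4=-1, -5+8=3
a = 6: 6+4=10, 6+8=14
a = 7: 7+4=11, 7+8=15
a = 8: 8+4=12, 8+8=16
Collecting distinct sums: A + B = {-1, 3, 10, 11, 12, 14, 15, 16}
|A + B| = 8

A + B = {-1, 3, 10, 11, 12, 14, 15, 16}


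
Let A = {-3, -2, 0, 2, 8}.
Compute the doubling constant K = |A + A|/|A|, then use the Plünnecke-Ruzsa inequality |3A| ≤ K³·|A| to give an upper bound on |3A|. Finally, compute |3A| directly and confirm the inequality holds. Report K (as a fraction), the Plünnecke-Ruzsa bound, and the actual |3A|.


|A| = 5.
Step 1: Compute A + A by enumerating all 25 pairs.
A + A = {-6, -5, -4, -3, -2, -1, 0, 2, 4, 5, 6, 8, 10, 16}, so |A + A| = 14.
Step 2: Doubling constant K = |A + A|/|A| = 14/5 = 14/5 ≈ 2.8000.
Step 3: Plünnecke-Ruzsa gives |3A| ≤ K³·|A| = (2.8000)³ · 5 ≈ 109.7600.
Step 4: Compute 3A = A + A + A directly by enumerating all triples (a,b,c) ∈ A³; |3A| = 25.
Step 5: Check 25 ≤ 109.7600? Yes ✓.

K = 14/5, Plünnecke-Ruzsa bound K³|A| ≈ 109.7600, |3A| = 25, inequality holds.


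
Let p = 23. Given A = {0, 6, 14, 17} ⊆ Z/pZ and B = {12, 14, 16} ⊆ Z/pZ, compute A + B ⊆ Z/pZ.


Work in Z/23Z: reduce every sum a + b modulo 23.
Enumerate all 12 pairs:
a = 0: 0+12=12, 0+14=14, 0+16=16
a = 6: 6+12=18, 6+14=20, 6+16=22
a = 14: 14+12=3, 14+14=5, 14+16=7
a = 17: 17+12=6, 17+14=8, 17+16=10
Distinct residues collected: {3, 5, 6, 7, 8, 10, 12, 14, 16, 18, 20, 22}
|A + B| = 12 (out of 23 total residues).

A + B = {3, 5, 6, 7, 8, 10, 12, 14, 16, 18, 20, 22}


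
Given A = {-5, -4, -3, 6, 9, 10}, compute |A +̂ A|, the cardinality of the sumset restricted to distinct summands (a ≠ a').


Restricted sumset: A +̂ A = {a + a' : a ∈ A, a' ∈ A, a ≠ a'}.
Equivalently, take A + A and drop any sum 2a that is achievable ONLY as a + a for a ∈ A (i.e. sums representable only with equal summands).
Enumerate pairs (a, a') with a < a' (symmetric, so each unordered pair gives one sum; this covers all a ≠ a'):
  -5 + -4 = -9
  -5 + -3 = -8
  -5 + 6 = 1
  -5 + 9 = 4
  -5 + 10 = 5
  -4 + -3 = -7
  -4 + 6 = 2
  -4 + 9 = 5
  -4 + 10 = 6
  -3 + 6 = 3
  -3 + 9 = 6
  -3 + 10 = 7
  6 + 9 = 15
  6 + 10 = 16
  9 + 10 = 19
Collected distinct sums: {-9, -8, -7, 1, 2, 3, 4, 5, 6, 7, 15, 16, 19}
|A +̂ A| = 13
(Reference bound: |A +̂ A| ≥ 2|A| - 3 for |A| ≥ 2, with |A| = 6 giving ≥ 9.)

|A +̂ A| = 13


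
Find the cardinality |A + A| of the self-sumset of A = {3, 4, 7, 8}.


A + A = {a + a' : a, a' ∈ A}; |A| = 4.
General bounds: 2|A| - 1 ≤ |A + A| ≤ |A|(|A|+1)/2, i.e. 7 ≤ |A + A| ≤ 10.
Lower bound 2|A|-1 is attained iff A is an arithmetic progression.
Enumerate sums a + a' for a ≤ a' (symmetric, so this suffices):
a = 3: 3+3=6, 3+4=7, 3+7=10, 3+8=11
a = 4: 4+4=8, 4+7=11, 4+8=12
a = 7: 7+7=14, 7+8=15
a = 8: 8+8=16
Distinct sums: {6, 7, 8, 10, 11, 12, 14, 15, 16}
|A + A| = 9

|A + A| = 9


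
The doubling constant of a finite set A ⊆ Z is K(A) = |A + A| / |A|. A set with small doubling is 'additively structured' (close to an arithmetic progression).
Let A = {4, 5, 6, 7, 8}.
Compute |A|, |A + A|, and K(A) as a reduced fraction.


|A| = 5.
Compute A + A by enumerating all 25 pairs.
A + A = {8, 9, 10, 11, 12, 13, 14, 15, 16}, so |A + A| = 9.
K = |A + A| / |A| = 9/5 (already in lowest terms) ≈ 1.8000.
Reference: AP of size 5 gives K = 9/5 ≈ 1.8000; a fully generic set of size 5 gives K ≈ 3.0000.

|A| = 5, |A + A| = 9, K = 9/5.


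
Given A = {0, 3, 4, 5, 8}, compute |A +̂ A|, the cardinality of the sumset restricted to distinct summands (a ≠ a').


Restricted sumset: A +̂ A = {a + a' : a ∈ A, a' ∈ A, a ≠ a'}.
Equivalently, take A + A and drop any sum 2a that is achievable ONLY as a + a for a ∈ A (i.e. sums representable only with equal summands).
Enumerate pairs (a, a') with a < a' (symmetric, so each unordered pair gives one sum; this covers all a ≠ a'):
  0 + 3 = 3
  0 + 4 = 4
  0 + 5 = 5
  0 + 8 = 8
  3 + 4 = 7
  3 + 5 = 8
  3 + 8 = 11
  4 + 5 = 9
  4 + 8 = 12
  5 + 8 = 13
Collected distinct sums: {3, 4, 5, 7, 8, 9, 11, 12, 13}
|A +̂ A| = 9
(Reference bound: |A +̂ A| ≥ 2|A| - 3 for |A| ≥ 2, with |A| = 5 giving ≥ 7.)

|A +̂ A| = 9


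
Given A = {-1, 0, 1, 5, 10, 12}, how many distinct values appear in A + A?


A + A = {a + a' : a, a' ∈ A}; |A| = 6.
General bounds: 2|A| - 1 ≤ |A + A| ≤ |A|(|A|+1)/2, i.e. 11 ≤ |A + A| ≤ 21.
Lower bound 2|A|-1 is attained iff A is an arithmetic progression.
Enumerate sums a + a' for a ≤ a' (symmetric, so this suffices):
a = -1: -1+-1=-2, -1+0=-1, -1+1=0, -1+5=4, -1+10=9, -1+12=11
a = 0: 0+0=0, 0+1=1, 0+5=5, 0+10=10, 0+12=12
a = 1: 1+1=2, 1+5=6, 1+10=11, 1+12=13
a = 5: 5+5=10, 5+10=15, 5+12=17
a = 10: 10+10=20, 10+12=22
a = 12: 12+12=24
Distinct sums: {-2, -1, 0, 1, 2, 4, 5, 6, 9, 10, 11, 12, 13, 15, 17, 20, 22, 24}
|A + A| = 18

|A + A| = 18


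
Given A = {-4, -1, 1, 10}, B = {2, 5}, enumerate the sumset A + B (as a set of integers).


A + B = {a + b : a ∈ A, b ∈ B}.
Enumerate all |A|·|B| = 4·2 = 8 pairs (a, b) and collect distinct sums.
a = -4: -4+2=-2, -4+5=1
a = -1: -1+2=1, -1+5=4
a = 1: 1+2=3, 1+5=6
a = 10: 10+2=12, 10+5=15
Collecting distinct sums: A + B = {-2, 1, 3, 4, 6, 12, 15}
|A + B| = 7

A + B = {-2, 1, 3, 4, 6, 12, 15}


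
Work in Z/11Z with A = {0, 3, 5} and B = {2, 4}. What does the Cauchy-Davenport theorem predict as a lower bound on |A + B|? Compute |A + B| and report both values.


Cauchy-Davenport: |A + B| ≥ min(p, |A| + |B| - 1) for A, B nonempty in Z/pZ.
|A| = 3, |B| = 2, p = 11.
CD lower bound = min(11, 3 + 2 - 1) = min(11, 4) = 4.
Compute A + B mod 11 directly:
a = 0: 0+2=2, 0+4=4
a = 3: 3+2=5, 3+4=7
a = 5: 5+2=7, 5+4=9
A + B = {2, 4, 5, 7, 9}, so |A + B| = 5.
Verify: 5 ≥ 4? Yes ✓.

CD lower bound = 4, actual |A + B| = 5.


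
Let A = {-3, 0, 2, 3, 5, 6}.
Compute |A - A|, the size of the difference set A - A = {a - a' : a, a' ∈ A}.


A - A = {a - a' : a, a' ∈ A}; |A| = 6.
Bounds: 2|A|-1 ≤ |A - A| ≤ |A|² - |A| + 1, i.e. 11 ≤ |A - A| ≤ 31.
Note: 0 ∈ A - A always (from a - a). The set is symmetric: if d ∈ A - A then -d ∈ A - A.
Enumerate nonzero differences d = a - a' with a > a' (then include -d):
Positive differences: {1, 2, 3, 4, 5, 6, 8, 9}
Full difference set: {0} ∪ (positive diffs) ∪ (negative diffs).
|A - A| = 1 + 2·8 = 17 (matches direct enumeration: 17).

|A - A| = 17


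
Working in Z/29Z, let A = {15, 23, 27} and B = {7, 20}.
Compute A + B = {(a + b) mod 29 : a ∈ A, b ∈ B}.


Work in Z/29Z: reduce every sum a + b modulo 29.
Enumerate all 6 pairs:
a = 15: 15+7=22, 15+20=6
a = 23: 23+7=1, 23+20=14
a = 27: 27+7=5, 27+20=18
Distinct residues collected: {1, 5, 6, 14, 18, 22}
|A + B| = 6 (out of 29 total residues).

A + B = {1, 5, 6, 14, 18, 22}


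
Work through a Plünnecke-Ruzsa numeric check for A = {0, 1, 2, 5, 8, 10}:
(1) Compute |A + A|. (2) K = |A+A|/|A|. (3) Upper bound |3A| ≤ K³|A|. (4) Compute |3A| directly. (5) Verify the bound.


|A| = 6.
Step 1: Compute A + A by enumerating all 36 pairs.
A + A = {0, 1, 2, 3, 4, 5, 6, 7, 8, 9, 10, 11, 12, 13, 15, 16, 18, 20}, so |A + A| = 18.
Step 2: Doubling constant K = |A + A|/|A| = 18/6 = 18/6 ≈ 3.0000.
Step 3: Plünnecke-Ruzsa gives |3A| ≤ K³·|A| = (3.0000)³ · 6 ≈ 162.0000.
Step 4: Compute 3A = A + A + A directly by enumerating all triples (a,b,c) ∈ A³; |3A| = 29.
Step 5: Check 29 ≤ 162.0000? Yes ✓.

K = 18/6, Plünnecke-Ruzsa bound K³|A| ≈ 162.0000, |3A| = 29, inequality holds.


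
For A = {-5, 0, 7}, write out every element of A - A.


A - A = {a - a' : a, a' ∈ A}.
Compute a - a' for each ordered pair (a, a'):
a = -5: -5--5=0, -5-0=-5, -5-7=-12
a = 0: 0--5=5, 0-0=0, 0-7=-7
a = 7: 7--5=12, 7-0=7, 7-7=0
Collecting distinct values (and noting 0 appears from a-a):
A - A = {-12, -7, -5, 0, 5, 7, 12}
|A - A| = 7

A - A = {-12, -7, -5, 0, 5, 7, 12}


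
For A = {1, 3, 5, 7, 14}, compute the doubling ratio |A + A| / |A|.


|A| = 5.
Compute A + A by enumerating all 25 pairs.
A + A = {2, 4, 6, 8, 10, 12, 14, 15, 17, 19, 21, 28}, so |A + A| = 12.
K = |A + A| / |A| = 12/5 (already in lowest terms) ≈ 2.4000.
Reference: AP of size 5 gives K = 9/5 ≈ 1.8000; a fully generic set of size 5 gives K ≈ 3.0000.

|A| = 5, |A + A| = 12, K = 12/5.


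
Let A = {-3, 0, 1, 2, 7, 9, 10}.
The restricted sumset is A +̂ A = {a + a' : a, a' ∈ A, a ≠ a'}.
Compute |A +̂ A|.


Restricted sumset: A +̂ A = {a + a' : a ∈ A, a' ∈ A, a ≠ a'}.
Equivalently, take A + A and drop any sum 2a that is achievable ONLY as a + a for a ∈ A (i.e. sums representable only with equal summands).
Enumerate pairs (a, a') with a < a' (symmetric, so each unordered pair gives one sum; this covers all a ≠ a'):
  -3 + 0 = -3
  -3 + 1 = -2
  -3 + 2 = -1
  -3 + 7 = 4
  -3 + 9 = 6
  -3 + 10 = 7
  0 + 1 = 1
  0 + 2 = 2
  0 + 7 = 7
  0 + 9 = 9
  0 + 10 = 10
  1 + 2 = 3
  1 + 7 = 8
  1 + 9 = 10
  1 + 10 = 11
  2 + 7 = 9
  2 + 9 = 11
  2 + 10 = 12
  7 + 9 = 16
  7 + 10 = 17
  9 + 10 = 19
Collected distinct sums: {-3, -2, -1, 1, 2, 3, 4, 6, 7, 8, 9, 10, 11, 12, 16, 17, 19}
|A +̂ A| = 17
(Reference bound: |A +̂ A| ≥ 2|A| - 3 for |A| ≥ 2, with |A| = 7 giving ≥ 11.)

|A +̂ A| = 17


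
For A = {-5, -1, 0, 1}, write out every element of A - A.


A - A = {a - a' : a, a' ∈ A}.
Compute a - a' for each ordered pair (a, a'):
a = -5: -5--5=0, -5--1=-4, -5-0=-5, -5-1=-6
a = -1: -1--5=4, -1--1=0, -1-0=-1, -1-1=-2
a = 0: 0--5=5, 0--1=1, 0-0=0, 0-1=-1
a = 1: 1--5=6, 1--1=2, 1-0=1, 1-1=0
Collecting distinct values (and noting 0 appears from a-a):
A - A = {-6, -5, -4, -2, -1, 0, 1, 2, 4, 5, 6}
|A - A| = 11

A - A = {-6, -5, -4, -2, -1, 0, 1, 2, 4, 5, 6}


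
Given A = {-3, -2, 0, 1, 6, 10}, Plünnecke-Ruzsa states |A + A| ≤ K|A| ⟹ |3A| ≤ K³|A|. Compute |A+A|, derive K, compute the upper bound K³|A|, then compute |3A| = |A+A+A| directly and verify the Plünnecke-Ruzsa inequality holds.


|A| = 6.
Step 1: Compute A + A by enumerating all 36 pairs.
A + A = {-6, -5, -4, -3, -2, -1, 0, 1, 2, 3, 4, 6, 7, 8, 10, 11, 12, 16, 20}, so |A + A| = 19.
Step 2: Doubling constant K = |A + A|/|A| = 19/6 = 19/6 ≈ 3.1667.
Step 3: Plünnecke-Ruzsa gives |3A| ≤ K³·|A| = (3.1667)³ · 6 ≈ 190.5278.
Step 4: Compute 3A = A + A + A directly by enumerating all triples (a,b,c) ∈ A³; |3A| = 32.
Step 5: Check 32 ≤ 190.5278? Yes ✓.

K = 19/6, Plünnecke-Ruzsa bound K³|A| ≈ 190.5278, |3A| = 32, inequality holds.


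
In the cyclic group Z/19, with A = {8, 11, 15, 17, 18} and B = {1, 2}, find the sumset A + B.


Work in Z/19Z: reduce every sum a + b modulo 19.
Enumerate all 10 pairs:
a = 8: 8+1=9, 8+2=10
a = 11: 11+1=12, 11+2=13
a = 15: 15+1=16, 15+2=17
a = 17: 17+1=18, 17+2=0
a = 18: 18+1=0, 18+2=1
Distinct residues collected: {0, 1, 9, 10, 12, 13, 16, 17, 18}
|A + B| = 9 (out of 19 total residues).

A + B = {0, 1, 9, 10, 12, 13, 16, 17, 18}


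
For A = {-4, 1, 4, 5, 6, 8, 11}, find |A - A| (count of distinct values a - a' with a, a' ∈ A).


A - A = {a - a' : a, a' ∈ A}; |A| = 7.
Bounds: 2|A|-1 ≤ |A - A| ≤ |A|² - |A| + 1, i.e. 13 ≤ |A - A| ≤ 43.
Note: 0 ∈ A - A always (from a - a). The set is symmetric: if d ∈ A - A then -d ∈ A - A.
Enumerate nonzero differences d = a - a' with a > a' (then include -d):
Positive differences: {1, 2, 3, 4, 5, 6, 7, 8, 9, 10, 12, 15}
Full difference set: {0} ∪ (positive diffs) ∪ (negative diffs).
|A - A| = 1 + 2·12 = 25 (matches direct enumeration: 25).

|A - A| = 25


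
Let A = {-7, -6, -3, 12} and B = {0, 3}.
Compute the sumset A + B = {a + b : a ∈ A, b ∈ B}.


A + B = {a + b : a ∈ A, b ∈ B}.
Enumerate all |A|·|B| = 4·2 = 8 pairs (a, b) and collect distinct sums.
a = -7: -7+0=-7, -7+3=-4
a = -6: -6+0=-6, -6+3=-3
a = -3: -3+0=-3, -3+3=0
a = 12: 12+0=12, 12+3=15
Collecting distinct sums: A + B = {-7, -6, -4, -3, 0, 12, 15}
|A + B| = 7

A + B = {-7, -6, -4, -3, 0, 12, 15}


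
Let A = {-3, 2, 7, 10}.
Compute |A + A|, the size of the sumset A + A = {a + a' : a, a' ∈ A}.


A + A = {a + a' : a, a' ∈ A}; |A| = 4.
General bounds: 2|A| - 1 ≤ |A + A| ≤ |A|(|A|+1)/2, i.e. 7 ≤ |A + A| ≤ 10.
Lower bound 2|A|-1 is attained iff A is an arithmetic progression.
Enumerate sums a + a' for a ≤ a' (symmetric, so this suffices):
a = -3: -3+-3=-6, -3+2=-1, -3+7=4, -3+10=7
a = 2: 2+2=4, 2+7=9, 2+10=12
a = 7: 7+7=14, 7+10=17
a = 10: 10+10=20
Distinct sums: {-6, -1, 4, 7, 9, 12, 14, 17, 20}
|A + A| = 9

|A + A| = 9


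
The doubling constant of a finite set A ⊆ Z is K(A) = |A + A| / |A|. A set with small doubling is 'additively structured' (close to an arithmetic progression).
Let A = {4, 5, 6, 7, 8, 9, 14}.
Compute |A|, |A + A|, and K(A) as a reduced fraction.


|A| = 7.
Compute A + A by enumerating all 49 pairs.
A + A = {8, 9, 10, 11, 12, 13, 14, 15, 16, 17, 18, 19, 20, 21, 22, 23, 28}, so |A + A| = 17.
K = |A + A| / |A| = 17/7 (already in lowest terms) ≈ 2.4286.
Reference: AP of size 7 gives K = 13/7 ≈ 1.8571; a fully generic set of size 7 gives K ≈ 4.0000.

|A| = 7, |A + A| = 17, K = 17/7.


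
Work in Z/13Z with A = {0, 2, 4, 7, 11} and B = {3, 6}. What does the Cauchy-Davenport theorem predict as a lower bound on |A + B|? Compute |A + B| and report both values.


Cauchy-Davenport: |A + B| ≥ min(p, |A| + |B| - 1) for A, B nonempty in Z/pZ.
|A| = 5, |B| = 2, p = 13.
CD lower bound = min(13, 5 + 2 - 1) = min(13, 6) = 6.
Compute A + B mod 13 directly:
a = 0: 0+3=3, 0+6=6
a = 2: 2+3=5, 2+6=8
a = 4: 4+3=7, 4+6=10
a = 7: 7+3=10, 7+6=0
a = 11: 11+3=1, 11+6=4
A + B = {0, 1, 3, 4, 5, 6, 7, 8, 10}, so |A + B| = 9.
Verify: 9 ≥ 6? Yes ✓.

CD lower bound = 6, actual |A + B| = 9.


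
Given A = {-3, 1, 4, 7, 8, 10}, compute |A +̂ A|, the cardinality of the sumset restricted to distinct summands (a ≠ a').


Restricted sumset: A +̂ A = {a + a' : a ∈ A, a' ∈ A, a ≠ a'}.
Equivalently, take A + A and drop any sum 2a that is achievable ONLY as a + a for a ∈ A (i.e. sums representable only with equal summands).
Enumerate pairs (a, a') with a < a' (symmetric, so each unordered pair gives one sum; this covers all a ≠ a'):
  -3 + 1 = -2
  -3 + 4 = 1
  -3 + 7 = 4
  -3 + 8 = 5
  -3 + 10 = 7
  1 + 4 = 5
  1 + 7 = 8
  1 + 8 = 9
  1 + 10 = 11
  4 + 7 = 11
  4 + 8 = 12
  4 + 10 = 14
  7 + 8 = 15
  7 + 10 = 17
  8 + 10 = 18
Collected distinct sums: {-2, 1, 4, 5, 7, 8, 9, 11, 12, 14, 15, 17, 18}
|A +̂ A| = 13
(Reference bound: |A +̂ A| ≥ 2|A| - 3 for |A| ≥ 2, with |A| = 6 giving ≥ 9.)

|A +̂ A| = 13


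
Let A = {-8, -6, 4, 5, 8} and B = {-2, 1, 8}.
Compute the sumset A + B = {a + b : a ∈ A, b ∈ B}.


A + B = {a + b : a ∈ A, b ∈ B}.
Enumerate all |A|·|B| = 5·3 = 15 pairs (a, b) and collect distinct sums.
a = -8: -8+-2=-10, -8+1=-7, -8+8=0
a = -6: -6+-2=-8, -6+1=-5, -6+8=2
a = 4: 4+-2=2, 4+1=5, 4+8=12
a = 5: 5+-2=3, 5+1=6, 5+8=13
a = 8: 8+-2=6, 8+1=9, 8+8=16
Collecting distinct sums: A + B = {-10, -8, -7, -5, 0, 2, 3, 5, 6, 9, 12, 13, 16}
|A + B| = 13

A + B = {-10, -8, -7, -5, 0, 2, 3, 5, 6, 9, 12, 13, 16}


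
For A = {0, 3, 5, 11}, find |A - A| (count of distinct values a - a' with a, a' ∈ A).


A - A = {a - a' : a, a' ∈ A}; |A| = 4.
Bounds: 2|A|-1 ≤ |A - A| ≤ |A|² - |A| + 1, i.e. 7 ≤ |A - A| ≤ 13.
Note: 0 ∈ A - A always (from a - a). The set is symmetric: if d ∈ A - A then -d ∈ A - A.
Enumerate nonzero differences d = a - a' with a > a' (then include -d):
Positive differences: {2, 3, 5, 6, 8, 11}
Full difference set: {0} ∪ (positive diffs) ∪ (negative diffs).
|A - A| = 1 + 2·6 = 13 (matches direct enumeration: 13).

|A - A| = 13


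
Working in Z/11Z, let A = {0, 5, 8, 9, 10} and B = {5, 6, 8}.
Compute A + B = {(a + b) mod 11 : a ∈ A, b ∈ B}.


Work in Z/11Z: reduce every sum a + b modulo 11.
Enumerate all 15 pairs:
a = 0: 0+5=5, 0+6=6, 0+8=8
a = 5: 5+5=10, 5+6=0, 5+8=2
a = 8: 8+5=2, 8+6=3, 8+8=5
a = 9: 9+5=3, 9+6=4, 9+8=6
a = 10: 10+5=4, 10+6=5, 10+8=7
Distinct residues collected: {0, 2, 3, 4, 5, 6, 7, 8, 10}
|A + B| = 9 (out of 11 total residues).

A + B = {0, 2, 3, 4, 5, 6, 7, 8, 10}


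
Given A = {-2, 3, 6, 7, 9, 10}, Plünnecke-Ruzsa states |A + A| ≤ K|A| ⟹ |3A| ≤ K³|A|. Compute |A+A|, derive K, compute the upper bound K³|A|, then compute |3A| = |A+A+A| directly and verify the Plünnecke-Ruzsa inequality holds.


|A| = 6.
Step 1: Compute A + A by enumerating all 36 pairs.
A + A = {-4, 1, 4, 5, 6, 7, 8, 9, 10, 12, 13, 14, 15, 16, 17, 18, 19, 20}, so |A + A| = 18.
Step 2: Doubling constant K = |A + A|/|A| = 18/6 = 18/6 ≈ 3.0000.
Step 3: Plünnecke-Ruzsa gives |3A| ≤ K³·|A| = (3.0000)³ · 6 ≈ 162.0000.
Step 4: Compute 3A = A + A + A directly by enumerating all triples (a,b,c) ∈ A³; |3A| = 31.
Step 5: Check 31 ≤ 162.0000? Yes ✓.

K = 18/6, Plünnecke-Ruzsa bound K³|A| ≈ 162.0000, |3A| = 31, inequality holds.


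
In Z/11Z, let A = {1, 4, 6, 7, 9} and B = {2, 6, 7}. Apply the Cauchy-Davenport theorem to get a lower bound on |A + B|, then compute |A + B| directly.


Cauchy-Davenport: |A + B| ≥ min(p, |A| + |B| - 1) for A, B nonempty in Z/pZ.
|A| = 5, |B| = 3, p = 11.
CD lower bound = min(11, 5 + 3 - 1) = min(11, 7) = 7.
Compute A + B mod 11 directly:
a = 1: 1+2=3, 1+6=7, 1+7=8
a = 4: 4+2=6, 4+6=10, 4+7=0
a = 6: 6+2=8, 6+6=1, 6+7=2
a = 7: 7+2=9, 7+6=2, 7+7=3
a = 9: 9+2=0, 9+6=4, 9+7=5
A + B = {0, 1, 2, 3, 4, 5, 6, 7, 8, 9, 10}, so |A + B| = 11.
Verify: 11 ≥ 7? Yes ✓.

CD lower bound = 7, actual |A + B| = 11.


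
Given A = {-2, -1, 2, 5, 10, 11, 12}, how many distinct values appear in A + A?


A + A = {a + a' : a, a' ∈ A}; |A| = 7.
General bounds: 2|A| - 1 ≤ |A + A| ≤ |A|(|A|+1)/2, i.e. 13 ≤ |A + A| ≤ 28.
Lower bound 2|A|-1 is attained iff A is an arithmetic progression.
Enumerate sums a + a' for a ≤ a' (symmetric, so this suffices):
a = -2: -2+-2=-4, -2+-1=-3, -2+2=0, -2+5=3, -2+10=8, -2+11=9, -2+12=10
a = -1: -1+-1=-2, -1+2=1, -1+5=4, -1+10=9, -1+11=10, -1+12=11
a = 2: 2+2=4, 2+5=7, 2+10=12, 2+11=13, 2+12=14
a = 5: 5+5=10, 5+10=15, 5+11=16, 5+12=17
a = 10: 10+10=20, 10+11=21, 10+12=22
a = 11: 11+11=22, 11+12=23
a = 12: 12+12=24
Distinct sums: {-4, -3, -2, 0, 1, 3, 4, 7, 8, 9, 10, 11, 12, 13, 14, 15, 16, 17, 20, 21, 22, 23, 24}
|A + A| = 23

|A + A| = 23


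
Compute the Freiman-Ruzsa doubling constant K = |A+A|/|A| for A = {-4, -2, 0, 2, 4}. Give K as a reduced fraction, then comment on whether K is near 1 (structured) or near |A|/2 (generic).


|A| = 5.
Compute A + A by enumerating all 25 pairs.
A + A = {-8, -6, -4, -2, 0, 2, 4, 6, 8}, so |A + A| = 9.
K = |A + A| / |A| = 9/5 (already in lowest terms) ≈ 1.8000.
Reference: AP of size 5 gives K = 9/5 ≈ 1.8000; a fully generic set of size 5 gives K ≈ 3.0000.

|A| = 5, |A + A| = 9, K = 9/5.


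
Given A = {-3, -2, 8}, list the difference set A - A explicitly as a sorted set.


A - A = {a - a' : a, a' ∈ A}.
Compute a - a' for each ordered pair (a, a'):
a = -3: -3--3=0, -3--2=-1, -3-8=-11
a = -2: -2--3=1, -2--2=0, -2-8=-10
a = 8: 8--3=11, 8--2=10, 8-8=0
Collecting distinct values (and noting 0 appears from a-a):
A - A = {-11, -10, -1, 0, 1, 10, 11}
|A - A| = 7

A - A = {-11, -10, -1, 0, 1, 10, 11}


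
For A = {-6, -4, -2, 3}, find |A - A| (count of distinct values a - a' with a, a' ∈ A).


A - A = {a - a' : a, a' ∈ A}; |A| = 4.
Bounds: 2|A|-1 ≤ |A - A| ≤ |A|² - |A| + 1, i.e. 7 ≤ |A - A| ≤ 13.
Note: 0 ∈ A - A always (from a - a). The set is symmetric: if d ∈ A - A then -d ∈ A - A.
Enumerate nonzero differences d = a - a' with a > a' (then include -d):
Positive differences: {2, 4, 5, 7, 9}
Full difference set: {0} ∪ (positive diffs) ∪ (negative diffs).
|A - A| = 1 + 2·5 = 11 (matches direct enumeration: 11).

|A - A| = 11


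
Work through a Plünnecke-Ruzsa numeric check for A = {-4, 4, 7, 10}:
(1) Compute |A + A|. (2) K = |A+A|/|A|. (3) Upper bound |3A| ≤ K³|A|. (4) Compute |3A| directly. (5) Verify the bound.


|A| = 4.
Step 1: Compute A + A by enumerating all 16 pairs.
A + A = {-8, 0, 3, 6, 8, 11, 14, 17, 20}, so |A + A| = 9.
Step 2: Doubling constant K = |A + A|/|A| = 9/4 = 9/4 ≈ 2.2500.
Step 3: Plünnecke-Ruzsa gives |3A| ≤ K³·|A| = (2.2500)³ · 4 ≈ 45.5625.
Step 4: Compute 3A = A + A + A directly by enumerating all triples (a,b,c) ∈ A³; |3A| = 16.
Step 5: Check 16 ≤ 45.5625? Yes ✓.

K = 9/4, Plünnecke-Ruzsa bound K³|A| ≈ 45.5625, |3A| = 16, inequality holds.


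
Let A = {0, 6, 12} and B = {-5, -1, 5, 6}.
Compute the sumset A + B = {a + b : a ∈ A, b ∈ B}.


A + B = {a + b : a ∈ A, b ∈ B}.
Enumerate all |A|·|B| = 3·4 = 12 pairs (a, b) and collect distinct sums.
a = 0: 0+-5=-5, 0+-1=-1, 0+5=5, 0+6=6
a = 6: 6+-5=1, 6+-1=5, 6+5=11, 6+6=12
a = 12: 12+-5=7, 12+-1=11, 12+5=17, 12+6=18
Collecting distinct sums: A + B = {-5, -1, 1, 5, 6, 7, 11, 12, 17, 18}
|A + B| = 10

A + B = {-5, -1, 1, 5, 6, 7, 11, 12, 17, 18}


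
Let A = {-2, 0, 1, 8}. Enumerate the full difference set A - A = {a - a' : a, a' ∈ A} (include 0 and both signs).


A - A = {a - a' : a, a' ∈ A}.
Compute a - a' for each ordered pair (a, a'):
a = -2: -2--2=0, -2-0=-2, -2-1=-3, -2-8=-10
a = 0: 0--2=2, 0-0=0, 0-1=-1, 0-8=-8
a = 1: 1--2=3, 1-0=1, 1-1=0, 1-8=-7
a = 8: 8--2=10, 8-0=8, 8-1=7, 8-8=0
Collecting distinct values (and noting 0 appears from a-a):
A - A = {-10, -8, -7, -3, -2, -1, 0, 1, 2, 3, 7, 8, 10}
|A - A| = 13

A - A = {-10, -8, -7, -3, -2, -1, 0, 1, 2, 3, 7, 8, 10}


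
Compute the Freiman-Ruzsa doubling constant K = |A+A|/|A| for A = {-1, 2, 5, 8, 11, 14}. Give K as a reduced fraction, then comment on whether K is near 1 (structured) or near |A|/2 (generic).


|A| = 6.
Compute A + A by enumerating all 36 pairs.
A + A = {-2, 1, 4, 7, 10, 13, 16, 19, 22, 25, 28}, so |A + A| = 11.
K = |A + A| / |A| = 11/6 (already in lowest terms) ≈ 1.8333.
Reference: AP of size 6 gives K = 11/6 ≈ 1.8333; a fully generic set of size 6 gives K ≈ 3.5000.

|A| = 6, |A + A| = 11, K = 11/6.


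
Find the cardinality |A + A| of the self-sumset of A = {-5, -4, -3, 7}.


A + A = {a + a' : a, a' ∈ A}; |A| = 4.
General bounds: 2|A| - 1 ≤ |A + A| ≤ |A|(|A|+1)/2, i.e. 7 ≤ |A + A| ≤ 10.
Lower bound 2|A|-1 is attained iff A is an arithmetic progression.
Enumerate sums a + a' for a ≤ a' (symmetric, so this suffices):
a = -5: -5+-5=-10, -5+-4=-9, -5+-3=-8, -5+7=2
a = -4: -4+-4=-8, -4+-3=-7, -4+7=3
a = -3: -3+-3=-6, -3+7=4
a = 7: 7+7=14
Distinct sums: {-10, -9, -8, -7, -6, 2, 3, 4, 14}
|A + A| = 9

|A + A| = 9
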